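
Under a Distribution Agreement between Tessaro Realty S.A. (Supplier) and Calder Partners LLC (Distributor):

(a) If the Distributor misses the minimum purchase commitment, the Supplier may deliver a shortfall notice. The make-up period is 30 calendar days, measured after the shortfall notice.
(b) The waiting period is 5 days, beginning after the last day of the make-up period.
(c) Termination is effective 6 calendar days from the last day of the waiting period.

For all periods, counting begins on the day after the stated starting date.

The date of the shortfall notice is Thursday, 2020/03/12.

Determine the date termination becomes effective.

Adding 30 calendar days to 2020/03/12 gives 2020/04/11, which is the last day of the make-up period.
The last day of the waiting period: 5 calendar days after 2020/04/11 is 2020/04/16.
The date termination becomes effective: 2020/04/16 + 6 days = 2020/04/22.

2020/04/22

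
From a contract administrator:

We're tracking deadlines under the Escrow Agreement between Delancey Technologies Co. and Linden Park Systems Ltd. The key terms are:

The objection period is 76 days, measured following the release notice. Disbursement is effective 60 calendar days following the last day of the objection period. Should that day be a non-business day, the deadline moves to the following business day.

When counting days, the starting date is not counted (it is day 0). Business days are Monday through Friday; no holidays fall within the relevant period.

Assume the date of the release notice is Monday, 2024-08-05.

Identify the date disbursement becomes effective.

2024-12-19

The last day of the objection period: 2024-08-05 + 76 days = 2024-10-20.
Adding 60 calendar days to 2024-10-20 gives 2024-12-19, which is the date disbursement becomes effective. 2024-12-19 is a Thursday, so no roll-forward applies.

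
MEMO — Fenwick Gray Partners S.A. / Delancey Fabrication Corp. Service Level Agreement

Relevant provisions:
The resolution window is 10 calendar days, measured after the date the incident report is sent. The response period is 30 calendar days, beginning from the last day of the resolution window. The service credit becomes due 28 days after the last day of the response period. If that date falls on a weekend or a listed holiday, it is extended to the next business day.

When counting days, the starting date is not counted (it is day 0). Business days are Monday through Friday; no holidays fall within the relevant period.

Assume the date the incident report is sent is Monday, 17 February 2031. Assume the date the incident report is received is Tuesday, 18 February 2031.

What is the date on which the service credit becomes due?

28 April 2031

The last day of the resolution window: 17 February 2031 + 10 days = 27 February 2031.
Adding 30 calendar days to 27 February 2031 gives 29 March 2031, which is the last day of the response period.
The date on which the service credit becomes due: 28 calendar days after 29 March 2031 is 26 April 2031. That falls on a Saturday, so it rolls to the next business day, Monday, 28 April 2031.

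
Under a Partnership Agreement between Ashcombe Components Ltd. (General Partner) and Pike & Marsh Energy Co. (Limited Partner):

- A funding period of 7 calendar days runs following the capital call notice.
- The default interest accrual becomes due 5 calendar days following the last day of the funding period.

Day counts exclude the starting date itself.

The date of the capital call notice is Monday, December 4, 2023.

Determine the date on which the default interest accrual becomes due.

The last day of the funding period: December 4, 2023 + 7 days = December 11, 2023.
The date on which the default interest accrual becomes due: December 11, 2023 + 5 days = December 16, 2023.

December 16, 2023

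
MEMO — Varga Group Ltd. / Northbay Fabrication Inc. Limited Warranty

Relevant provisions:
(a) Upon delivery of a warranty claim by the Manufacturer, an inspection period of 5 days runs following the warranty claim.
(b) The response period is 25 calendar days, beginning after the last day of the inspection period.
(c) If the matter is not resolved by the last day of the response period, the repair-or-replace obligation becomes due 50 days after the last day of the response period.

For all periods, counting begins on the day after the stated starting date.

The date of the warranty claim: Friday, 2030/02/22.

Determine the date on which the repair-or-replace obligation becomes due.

The last day of the inspection period: 2030/02/22 + 5 days = 2030/02/27.
Adding 25 calendar days to 2030/02/27 gives 2030/03/24, which is the last day of the response period.
Adding 50 calendar days to 2030/03/24 gives 2030/05/13, which is the date on which the repair-or-replace obligation becomes due.

2030/05/13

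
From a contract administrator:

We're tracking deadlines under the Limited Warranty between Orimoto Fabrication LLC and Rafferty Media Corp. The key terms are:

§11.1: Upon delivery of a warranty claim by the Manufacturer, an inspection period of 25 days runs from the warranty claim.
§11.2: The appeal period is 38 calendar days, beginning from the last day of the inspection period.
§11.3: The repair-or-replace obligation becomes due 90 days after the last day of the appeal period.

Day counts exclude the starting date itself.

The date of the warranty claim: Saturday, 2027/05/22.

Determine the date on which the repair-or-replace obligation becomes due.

2027/10/22

Adding 25 calendar days to 2027/05/22 gives 2027/06/16, which is the last day of the inspection period.
The last day of the appeal period: 38 calendar days after 2027/06/16 is 2027/07/24.
The date on which the repair-or-replace obligation becomes due: 90 calendar days after 2027/07/24 is 2027/10/22.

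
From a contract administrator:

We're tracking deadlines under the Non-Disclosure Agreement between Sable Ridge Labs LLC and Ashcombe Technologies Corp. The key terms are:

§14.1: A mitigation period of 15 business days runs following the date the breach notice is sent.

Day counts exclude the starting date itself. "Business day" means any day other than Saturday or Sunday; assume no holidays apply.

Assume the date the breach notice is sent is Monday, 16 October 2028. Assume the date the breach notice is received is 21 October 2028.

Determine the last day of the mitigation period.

From Monday, 16 October 2028, 15 business days (Oct 17, Oct 18, Oct 19, Oct 20, …, Nov 2, Nov 3, Nov 6, skipping weekends) brings us to Monday, 6 November 2028, which is the last day of the mitigation period.

6 November 2028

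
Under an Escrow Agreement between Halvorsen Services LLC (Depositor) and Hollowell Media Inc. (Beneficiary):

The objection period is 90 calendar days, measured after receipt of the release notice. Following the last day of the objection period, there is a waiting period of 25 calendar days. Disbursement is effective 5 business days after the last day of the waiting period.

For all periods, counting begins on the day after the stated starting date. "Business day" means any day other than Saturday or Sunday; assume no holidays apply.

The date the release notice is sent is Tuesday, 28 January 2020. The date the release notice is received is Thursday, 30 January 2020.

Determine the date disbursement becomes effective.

The last day of the objection period: 30 January 2020 + 90 days = 29 April 2020.
Adding 25 calendar days to 29 April 2020 gives 24 May 2020, which is the last day of the waiting period.
The date disbursement becomes effective: 5 business days after Sunday, 24 May 2020, skipping weekends — May 25, May 26, May 27, May 28, May 29 — lands on Friday, 29 May 2020.

29 May 2020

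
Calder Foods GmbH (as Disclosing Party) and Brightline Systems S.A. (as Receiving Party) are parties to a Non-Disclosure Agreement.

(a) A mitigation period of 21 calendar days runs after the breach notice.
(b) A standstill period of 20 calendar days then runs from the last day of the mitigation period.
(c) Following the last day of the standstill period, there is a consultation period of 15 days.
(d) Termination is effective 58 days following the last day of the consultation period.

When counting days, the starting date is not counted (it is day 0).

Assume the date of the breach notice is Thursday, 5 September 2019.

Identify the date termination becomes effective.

28 December 2019

Adding 21 calendar days to 5 September 2019 gives 26 September 2019, which is the last day of the mitigation period.
The last day of the standstill period: 20 calendar days after 26 September 2019 is 16 October 2019.
The last day of the consultation period: 15 calendar days after 16 October 2019 is 31 October 2019.
The date termination becomes effective: 58 calendar days after 31 October 2019 is 28 December 2019.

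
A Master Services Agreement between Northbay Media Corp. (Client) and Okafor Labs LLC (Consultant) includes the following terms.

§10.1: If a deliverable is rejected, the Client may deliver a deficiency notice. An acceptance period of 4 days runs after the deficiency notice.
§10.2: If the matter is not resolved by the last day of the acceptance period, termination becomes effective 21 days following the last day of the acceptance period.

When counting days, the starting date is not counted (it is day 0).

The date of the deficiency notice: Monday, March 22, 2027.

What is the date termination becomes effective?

The last day of the acceptance period: 4 calendar days after March 22, 2027 is March 26, 2027.
Adding 21 calendar days to March 26, 2027 gives April 16, 2027, which is the date termination becomes effective.

April 16, 2027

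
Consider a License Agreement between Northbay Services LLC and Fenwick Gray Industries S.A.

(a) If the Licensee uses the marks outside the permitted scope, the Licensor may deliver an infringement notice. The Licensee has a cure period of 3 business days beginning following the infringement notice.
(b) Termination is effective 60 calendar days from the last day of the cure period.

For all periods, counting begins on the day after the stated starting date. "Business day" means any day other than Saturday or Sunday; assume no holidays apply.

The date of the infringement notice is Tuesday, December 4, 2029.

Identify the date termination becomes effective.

February 5, 2030

The last day of the cure period: 3 business days after Tuesday, December 4, 2029, skipping weekends — Dec 5, Dec 6, Dec 7 — lands on Friday, December 7, 2029.
The date termination becomes effective: 60 calendar days after December 7, 2029 is February 5, 2030.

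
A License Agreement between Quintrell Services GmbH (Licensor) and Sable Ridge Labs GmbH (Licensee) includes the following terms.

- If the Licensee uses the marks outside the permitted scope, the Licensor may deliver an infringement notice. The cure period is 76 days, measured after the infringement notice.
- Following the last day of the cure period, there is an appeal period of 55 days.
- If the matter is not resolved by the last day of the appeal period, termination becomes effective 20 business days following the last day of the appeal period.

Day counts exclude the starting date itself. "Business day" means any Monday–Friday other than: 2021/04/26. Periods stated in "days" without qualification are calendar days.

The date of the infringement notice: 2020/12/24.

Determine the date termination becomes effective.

2021/06/01

The last day of the cure period: 76 calendar days after 2020/12/24 is 2021/03/10.
The last day of the appeal period: 55 calendar days after 2021/03/10 is 2021/05/04.
From Tuesday, 2021/05/04, 20 business days (May 5, May 6, May 7, May 10, …, May 28, May 31, Jun 1, skipping weekends) brings us to Tuesday, 2021/06/01, which is the date termination becomes effective.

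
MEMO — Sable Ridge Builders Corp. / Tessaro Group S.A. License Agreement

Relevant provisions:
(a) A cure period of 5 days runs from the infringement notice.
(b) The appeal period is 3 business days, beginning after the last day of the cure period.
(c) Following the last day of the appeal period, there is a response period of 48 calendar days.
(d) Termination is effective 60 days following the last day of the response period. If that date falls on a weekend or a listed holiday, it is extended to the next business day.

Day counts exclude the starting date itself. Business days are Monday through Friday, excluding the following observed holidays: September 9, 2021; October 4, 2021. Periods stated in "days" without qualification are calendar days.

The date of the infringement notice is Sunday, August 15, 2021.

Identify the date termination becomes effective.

December 13, 2021

The last day of the cure period: August 15, 2021 + 5 days = August 20, 2021.
The last day of the appeal period: 3 business days after Friday, August 20, 2021, skipping weekends — Aug 23, Aug 24, Aug 25 — lands on Wednesday, August 25, 2021.
The last day of the response period: August 25, 2021 + 48 days = October 12, 2021.
The date termination becomes effective: 60 calendar days after October 12, 2021 is December 11, 2021. That falls on a Saturday, so it rolls to the next business day, Monday, December 13, 2021.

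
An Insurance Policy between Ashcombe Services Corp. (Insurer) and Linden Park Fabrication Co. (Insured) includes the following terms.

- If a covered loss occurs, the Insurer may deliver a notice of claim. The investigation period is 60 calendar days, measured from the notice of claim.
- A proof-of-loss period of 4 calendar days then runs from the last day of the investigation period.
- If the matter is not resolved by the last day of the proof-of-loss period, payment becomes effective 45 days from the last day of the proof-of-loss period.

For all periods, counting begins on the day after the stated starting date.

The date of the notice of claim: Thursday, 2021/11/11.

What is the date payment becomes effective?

2022/02/28

The last day of the investigation period: 60 calendar days after 2021/11/11 is 2022/01/10.
Adding 4 calendar days to 2022/01/10 gives 2022/01/14, which is the last day of the proof-of-loss period.
The date payment becomes effective: 45 calendar days after 2022/01/14 is 2022/02/28.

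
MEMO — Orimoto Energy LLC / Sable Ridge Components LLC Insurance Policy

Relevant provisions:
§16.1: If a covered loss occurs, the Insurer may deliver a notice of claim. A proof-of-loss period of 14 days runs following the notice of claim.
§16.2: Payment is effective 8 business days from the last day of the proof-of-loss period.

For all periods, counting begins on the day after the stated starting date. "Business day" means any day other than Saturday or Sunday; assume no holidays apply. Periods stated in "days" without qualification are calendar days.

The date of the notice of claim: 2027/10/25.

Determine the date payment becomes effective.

2027/11/18

The last day of the proof-of-loss period: 14 calendar days after 2027/10/25 is 2027/11/08.
The date payment becomes effective: counting 8 business days from Monday, 2027/11/08 (Nov 9, Nov 10, Nov 11, Nov 12, Nov 15, Nov 16, Nov 17, Nov 18, skipping weekends) reaches Thursday, 2027/11/18.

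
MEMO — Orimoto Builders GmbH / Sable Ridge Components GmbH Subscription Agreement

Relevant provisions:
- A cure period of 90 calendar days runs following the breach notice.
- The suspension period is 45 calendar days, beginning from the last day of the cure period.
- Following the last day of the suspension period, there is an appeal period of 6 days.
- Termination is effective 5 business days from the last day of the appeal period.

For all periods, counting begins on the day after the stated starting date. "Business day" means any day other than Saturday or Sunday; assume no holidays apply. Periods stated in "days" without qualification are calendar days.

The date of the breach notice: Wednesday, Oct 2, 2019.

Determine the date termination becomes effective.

The last day of the cure period: Oct 2, 2019 + 90 days = Dec 31, 2019.
Adding 45 calendar days to Dec 31, 2019 gives Feb 14, 2020, which is the last day of the suspension period.
The last day of the appeal period: Feb 14, 2020 + 6 days = Feb 20, 2020.
The date termination becomes effective: counting 5 business days from Thursday, Feb 20, 2020 (Feb 21, Feb 24, Feb 25, Feb 26, Feb 27, skipping weekends) reaches Thursday, Feb 27, 2020.

Feb 27, 2020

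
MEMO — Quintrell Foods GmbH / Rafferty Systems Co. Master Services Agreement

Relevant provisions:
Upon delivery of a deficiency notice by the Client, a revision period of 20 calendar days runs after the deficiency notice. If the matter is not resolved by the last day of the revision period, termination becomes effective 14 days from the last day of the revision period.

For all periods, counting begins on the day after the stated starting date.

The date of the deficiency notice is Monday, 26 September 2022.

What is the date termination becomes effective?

The last day of the revision period: 20 calendar days after 26 September 2022 is 16 October 2022.
The date termination becomes effective: 14 calendar days after 16 October 2022 is 30 October 2022.

30 October 2022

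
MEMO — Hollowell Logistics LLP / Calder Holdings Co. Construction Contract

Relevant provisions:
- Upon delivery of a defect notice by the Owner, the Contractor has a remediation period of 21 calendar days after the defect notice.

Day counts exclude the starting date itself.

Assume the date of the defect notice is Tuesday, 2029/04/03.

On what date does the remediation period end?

2029/04/24

Adding 21 calendar days to 2029/04/03 gives 2029/04/24, which is the last day of the remediation period.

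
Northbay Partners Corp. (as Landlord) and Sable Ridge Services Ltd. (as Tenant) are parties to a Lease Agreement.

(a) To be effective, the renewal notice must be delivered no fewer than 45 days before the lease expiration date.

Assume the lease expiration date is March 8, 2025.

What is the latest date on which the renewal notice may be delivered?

March 8, 2025 minus 45 days is January 22, 2025.

January 22, 2025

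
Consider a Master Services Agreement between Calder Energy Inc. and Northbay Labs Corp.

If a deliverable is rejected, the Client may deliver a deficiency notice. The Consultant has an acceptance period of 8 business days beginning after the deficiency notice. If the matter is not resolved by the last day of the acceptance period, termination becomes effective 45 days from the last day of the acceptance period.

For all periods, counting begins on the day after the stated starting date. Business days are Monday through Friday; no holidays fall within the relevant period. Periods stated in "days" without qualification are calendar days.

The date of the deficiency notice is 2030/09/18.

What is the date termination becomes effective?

2030/11/14

The last day of the acceptance period: 8 business days after Wednesday, 2030/09/18, skipping weekends — Sep 19, Sep 20, Sep 23, Sep 24, Sep 25, Sep 26, Sep 27, Sep 30 — lands on Monday, 2030/09/30.
Adding 45 calendar days to 2030/09/30 gives 2030/11/14, which is the date termination becomes effective.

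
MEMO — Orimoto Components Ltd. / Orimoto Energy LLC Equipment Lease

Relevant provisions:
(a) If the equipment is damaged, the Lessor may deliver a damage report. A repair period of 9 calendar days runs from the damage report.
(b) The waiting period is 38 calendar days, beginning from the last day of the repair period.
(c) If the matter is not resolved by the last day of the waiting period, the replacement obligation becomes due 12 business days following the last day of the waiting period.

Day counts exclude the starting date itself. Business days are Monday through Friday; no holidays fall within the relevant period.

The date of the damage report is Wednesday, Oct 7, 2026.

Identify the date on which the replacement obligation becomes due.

Dec 9, 2026

The last day of the repair period: Oct 7, 2026 + 9 days = Oct 16, 2026.
The last day of the waiting period: 38 calendar days after Oct 16, 2026 is Nov 23, 2026.
The date on which the replacement obligation becomes due: counting 12 business days from Monday, Nov 23, 2026 (Nov 24, Nov 25, Nov 26, Nov 27, …, Dec 7, Dec 8, Dec 9, skipping weekends) reaches Wednesday, Dec 9, 2026.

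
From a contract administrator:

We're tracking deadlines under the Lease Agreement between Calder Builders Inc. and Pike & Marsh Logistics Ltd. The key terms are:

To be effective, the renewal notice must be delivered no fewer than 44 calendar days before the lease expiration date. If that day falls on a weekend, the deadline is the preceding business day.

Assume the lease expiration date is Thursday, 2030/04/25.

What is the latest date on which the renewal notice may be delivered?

2030/03/12

Counting back 44 calendar days from 2030/04/25 gives 2030/03/12. That is a Tuesday, so no adjustment is needed.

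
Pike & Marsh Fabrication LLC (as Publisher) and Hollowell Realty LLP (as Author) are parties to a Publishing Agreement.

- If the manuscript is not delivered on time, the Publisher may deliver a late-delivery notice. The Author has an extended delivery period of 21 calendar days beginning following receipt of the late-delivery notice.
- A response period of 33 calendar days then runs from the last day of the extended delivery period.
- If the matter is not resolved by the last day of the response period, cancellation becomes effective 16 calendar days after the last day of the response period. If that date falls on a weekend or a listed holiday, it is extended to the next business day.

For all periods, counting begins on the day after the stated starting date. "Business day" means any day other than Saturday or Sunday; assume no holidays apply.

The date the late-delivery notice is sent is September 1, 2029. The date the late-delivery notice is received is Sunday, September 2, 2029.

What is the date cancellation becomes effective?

The last day of the extended delivery period: 21 calendar days after September 2, 2029 is September 23, 2029.
The last day of the response period: 33 calendar days after September 23, 2029 is October 26, 2029.
The date cancellation becomes effective: 16 calendar days after October 26, 2029 is November 11, 2029. That falls on a Sunday, so it rolls to the next business day, Monday, November 12, 2029.

November 12, 2029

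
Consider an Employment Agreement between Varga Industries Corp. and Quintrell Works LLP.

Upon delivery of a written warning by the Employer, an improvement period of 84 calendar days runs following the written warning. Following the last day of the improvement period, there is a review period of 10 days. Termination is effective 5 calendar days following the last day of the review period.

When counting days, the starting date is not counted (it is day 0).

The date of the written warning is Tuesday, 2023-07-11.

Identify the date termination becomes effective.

The last day of the improvement period: 84 calendar days after 2023-07-11 is 2023-10-03.
Adding 10 calendar days to 2023-10-03 gives 2023-10-13, which is the last day of the review period.
Adding 5 calendar days to 2023-10-13 gives 2023-10-18, which is the date termination becomes effective.

2023-10-18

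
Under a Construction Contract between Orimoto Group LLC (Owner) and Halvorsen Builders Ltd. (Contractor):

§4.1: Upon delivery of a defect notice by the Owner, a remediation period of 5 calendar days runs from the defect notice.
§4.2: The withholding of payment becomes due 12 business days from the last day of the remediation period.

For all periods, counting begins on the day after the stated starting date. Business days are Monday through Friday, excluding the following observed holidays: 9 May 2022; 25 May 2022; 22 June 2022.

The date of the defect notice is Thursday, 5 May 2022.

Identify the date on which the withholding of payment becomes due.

27 May 2022

Adding 5 calendar days to 5 May 2022 gives 10 May 2022, which is the last day of the remediation period.
The date on which the withholding of payment becomes due: counting 12 business days from Tuesday, 10 May 2022 (May 11, May 12, May 13, May 16, …, May 24, May 26, May 27, skipping weekends and the listed holiday on May 25) reaches Friday, 27 May 2022.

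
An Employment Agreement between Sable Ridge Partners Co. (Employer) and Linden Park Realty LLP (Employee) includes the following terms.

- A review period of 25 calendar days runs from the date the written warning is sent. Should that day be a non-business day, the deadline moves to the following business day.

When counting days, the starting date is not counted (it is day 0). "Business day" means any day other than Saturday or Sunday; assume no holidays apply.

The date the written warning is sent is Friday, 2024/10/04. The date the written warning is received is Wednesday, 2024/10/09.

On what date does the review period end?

2024/10/29

Adding 25 calendar days to 2024/10/04 gives 2024/10/29, which is the last day of the review period. 2024/10/29 is a Tuesday, so no roll-forward applies.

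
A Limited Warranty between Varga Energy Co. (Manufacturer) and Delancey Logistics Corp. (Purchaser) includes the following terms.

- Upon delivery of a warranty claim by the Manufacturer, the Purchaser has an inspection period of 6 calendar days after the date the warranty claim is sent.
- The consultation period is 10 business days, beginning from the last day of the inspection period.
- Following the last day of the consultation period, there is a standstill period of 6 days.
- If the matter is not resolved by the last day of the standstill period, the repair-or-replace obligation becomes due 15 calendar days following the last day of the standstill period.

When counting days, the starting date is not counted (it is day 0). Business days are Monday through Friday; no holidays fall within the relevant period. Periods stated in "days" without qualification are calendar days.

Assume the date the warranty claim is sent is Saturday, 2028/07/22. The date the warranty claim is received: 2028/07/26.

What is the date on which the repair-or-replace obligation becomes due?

The last day of the inspection period: 6 calendar days after 2028/07/22 is 2028/07/28.
The last day of the consultation period: 10 business days after Friday, 2028/07/28, skipping weekends — Jul 31, Aug 1, Aug 2, Aug 3, Aug 4, Aug 7, Aug 8, Aug 9, Aug 10, Aug 11 — lands on Friday, 2028/08/11.
The last day of the standstill period: 6 calendar days after 2028/08/11 is 2028/08/17.
Adding 15 calendar days to 2028/08/17 gives 2028/09/01, which is the date on which the repair-or-replace obligation becomes due.

2028/09/01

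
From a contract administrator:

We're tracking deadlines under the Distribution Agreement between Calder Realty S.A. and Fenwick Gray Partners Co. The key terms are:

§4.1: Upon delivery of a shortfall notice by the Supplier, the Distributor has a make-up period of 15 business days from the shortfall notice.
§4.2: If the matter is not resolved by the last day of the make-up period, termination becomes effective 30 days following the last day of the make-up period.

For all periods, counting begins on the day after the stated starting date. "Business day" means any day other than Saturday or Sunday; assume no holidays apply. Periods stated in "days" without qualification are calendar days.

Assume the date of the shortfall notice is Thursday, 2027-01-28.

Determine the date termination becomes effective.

2027-03-20

From Thursday, 2027-01-28, 15 business days (Jan 29, Feb 1, Feb 2, Feb 3, …, Feb 16, Feb 17, Feb 18, skipping weekends) brings us to Thursday, 2027-02-18, which is the last day of the make-up period.
Adding 30 calendar days to 2027-02-18 gives 2027-03-20, which is the date termination becomes effective.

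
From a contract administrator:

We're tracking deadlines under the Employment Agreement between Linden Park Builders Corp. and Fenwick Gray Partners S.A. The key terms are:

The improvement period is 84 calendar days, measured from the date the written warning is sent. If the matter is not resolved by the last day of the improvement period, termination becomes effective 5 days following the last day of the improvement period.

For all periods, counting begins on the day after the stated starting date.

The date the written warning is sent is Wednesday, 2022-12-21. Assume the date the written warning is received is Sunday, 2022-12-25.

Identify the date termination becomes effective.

2023-03-20

Adding 84 calendar days to 2022-12-21 gives 2023-03-15, which is the last day of the improvement period.
The date termination becomes effective: 2023-03-15 + 5 days = 2023-03-20.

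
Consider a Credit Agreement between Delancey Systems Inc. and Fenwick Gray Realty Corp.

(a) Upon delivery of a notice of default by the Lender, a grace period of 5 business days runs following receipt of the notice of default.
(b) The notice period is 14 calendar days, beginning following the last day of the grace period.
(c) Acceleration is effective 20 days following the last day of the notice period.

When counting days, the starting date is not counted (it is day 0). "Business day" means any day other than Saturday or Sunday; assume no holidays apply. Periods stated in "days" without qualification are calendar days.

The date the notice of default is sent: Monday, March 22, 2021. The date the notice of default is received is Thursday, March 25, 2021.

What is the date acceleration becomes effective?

The last day of the grace period: counting 5 business days from Thursday, March 25, 2021 (Mar 26, Mar 29, Mar 30, Mar 31, Apr 1, skipping weekends) reaches Thursday, April 1, 2021.
Adding 14 calendar days to April 1, 2021 gives April 15, 2021, which is the last day of the notice period.
Adding 20 calendar days to April 15, 2021 gives May 5, 2021, which is the date acceleration becomes effective.

May 5, 2021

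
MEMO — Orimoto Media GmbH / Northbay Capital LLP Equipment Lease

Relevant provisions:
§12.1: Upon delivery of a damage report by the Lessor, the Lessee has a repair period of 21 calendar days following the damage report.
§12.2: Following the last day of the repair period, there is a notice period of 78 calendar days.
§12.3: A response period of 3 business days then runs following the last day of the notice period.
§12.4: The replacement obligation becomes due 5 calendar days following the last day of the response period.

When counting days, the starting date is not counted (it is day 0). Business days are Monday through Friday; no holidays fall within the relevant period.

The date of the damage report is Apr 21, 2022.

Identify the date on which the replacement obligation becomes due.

Aug 8, 2022

Adding 21 calendar days to Apr 21, 2022 gives May 12, 2022, which is the last day of the repair period.
Adding 78 calendar days to May 12, 2022 gives Jul 29, 2022, which is the last day of the notice period.
The last day of the response period: 3 business days after Friday, Jul 29, 2022, skipping weekends — Aug 1, Aug 2, Aug 3 — lands on Wednesday, Aug 3, 2022.
The date on which the replacement obligation becomes due: Aug 3, 2022 + 5 days = Aug 8, 2022.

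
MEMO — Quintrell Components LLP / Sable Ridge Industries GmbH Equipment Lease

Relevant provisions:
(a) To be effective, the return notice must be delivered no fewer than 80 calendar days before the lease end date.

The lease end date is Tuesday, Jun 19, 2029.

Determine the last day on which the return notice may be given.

Jun 19, 2029 minus 80 days is Mar 31, 2029.

Mar 31, 2029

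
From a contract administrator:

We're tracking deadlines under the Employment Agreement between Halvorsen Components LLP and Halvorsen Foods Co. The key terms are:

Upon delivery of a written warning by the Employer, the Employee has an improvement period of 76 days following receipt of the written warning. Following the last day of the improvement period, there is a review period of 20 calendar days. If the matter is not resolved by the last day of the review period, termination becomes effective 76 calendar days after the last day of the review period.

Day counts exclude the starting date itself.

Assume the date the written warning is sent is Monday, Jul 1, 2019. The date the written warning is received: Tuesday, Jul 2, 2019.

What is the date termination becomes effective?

Dec 21, 2019

The last day of the improvement period: Jul 2, 2019 + 76 days = Sep 16, 2019.
The last day of the review period: Sep 16, 2019 + 20 days = Oct 6, 2019.
The date termination becomes effective: 76 calendar days after Oct 6, 2019 is Dec 21, 2019.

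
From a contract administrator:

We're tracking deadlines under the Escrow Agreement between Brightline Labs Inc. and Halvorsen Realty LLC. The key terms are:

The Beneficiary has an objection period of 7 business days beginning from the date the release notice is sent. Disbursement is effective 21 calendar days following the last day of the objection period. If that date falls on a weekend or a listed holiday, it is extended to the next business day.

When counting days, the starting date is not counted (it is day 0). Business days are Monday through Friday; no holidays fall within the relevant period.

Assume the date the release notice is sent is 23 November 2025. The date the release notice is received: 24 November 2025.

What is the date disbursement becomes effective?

23 December 2025

The last day of the objection period: 7 business days after Sunday, 23 November 2025, skipping weekends — Nov 24, Nov 25, Nov 26, Nov 27, Nov 28, Dec 1, Dec 2 — lands on Tuesday, 2 December 2025.
Adding 21 calendar days to 2 December 2025 gives 23 December 2025, which is the date disbursement becomes effective. 23 December 2025 is a Tuesday, so no roll-forward applies.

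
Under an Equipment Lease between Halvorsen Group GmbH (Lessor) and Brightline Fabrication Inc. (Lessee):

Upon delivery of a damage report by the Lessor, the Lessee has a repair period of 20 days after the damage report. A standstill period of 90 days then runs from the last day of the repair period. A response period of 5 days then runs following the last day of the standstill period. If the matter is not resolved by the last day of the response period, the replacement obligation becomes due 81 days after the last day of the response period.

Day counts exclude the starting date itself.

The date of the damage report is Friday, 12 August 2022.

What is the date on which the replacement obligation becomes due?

24 February 2023

The last day of the repair period: 20 calendar days after 12 August 2022 is 1 September 2022.
Adding 90 calendar days to 1 September 2022 gives 30 November 2022, which is the last day of the standstill period.
Adding 5 calendar days to 30 November 2022 gives 5 December 2022, which is the last day of the response period.
Adding 81 calendar days to 5 December 2022 gives 24 February 2023, which is the date on which the replacement obligation becomes due.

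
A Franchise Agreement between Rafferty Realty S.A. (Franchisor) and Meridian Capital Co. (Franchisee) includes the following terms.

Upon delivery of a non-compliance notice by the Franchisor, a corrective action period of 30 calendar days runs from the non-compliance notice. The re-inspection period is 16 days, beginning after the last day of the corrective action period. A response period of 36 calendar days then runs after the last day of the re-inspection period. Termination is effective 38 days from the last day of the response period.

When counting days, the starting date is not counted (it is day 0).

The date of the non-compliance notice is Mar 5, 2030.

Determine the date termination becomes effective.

Jul 3, 2030

The last day of the corrective action period: Mar 5, 2030 + 30 days = Apr 4, 2030.
The last day of the re-inspection period: 16 calendar days after Apr 4, 2030 is Apr 20, 2030.
The last day of the response period: Apr 20, 2030 + 36 days = May 26, 2030.
Adding 38 calendar days to May 26, 2030 gives Jul 3, 2030, which is the date termination becomes effective.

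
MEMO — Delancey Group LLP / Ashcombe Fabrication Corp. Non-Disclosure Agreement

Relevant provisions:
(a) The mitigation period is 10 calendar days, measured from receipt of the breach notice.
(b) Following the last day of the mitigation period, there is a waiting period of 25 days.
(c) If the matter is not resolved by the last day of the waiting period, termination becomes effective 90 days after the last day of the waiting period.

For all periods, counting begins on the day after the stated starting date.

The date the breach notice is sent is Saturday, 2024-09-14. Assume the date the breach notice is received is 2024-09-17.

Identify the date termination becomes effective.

Adding 10 calendar days to 2024-09-17 gives 2024-09-27, which is the last day of the mitigation period.
The last day of the waiting period: 2024-09-27 + 25 days = 2024-10-22.
The date termination becomes effective: 2024-10-22 + 90 days = 2025-01-20.

2025-01-20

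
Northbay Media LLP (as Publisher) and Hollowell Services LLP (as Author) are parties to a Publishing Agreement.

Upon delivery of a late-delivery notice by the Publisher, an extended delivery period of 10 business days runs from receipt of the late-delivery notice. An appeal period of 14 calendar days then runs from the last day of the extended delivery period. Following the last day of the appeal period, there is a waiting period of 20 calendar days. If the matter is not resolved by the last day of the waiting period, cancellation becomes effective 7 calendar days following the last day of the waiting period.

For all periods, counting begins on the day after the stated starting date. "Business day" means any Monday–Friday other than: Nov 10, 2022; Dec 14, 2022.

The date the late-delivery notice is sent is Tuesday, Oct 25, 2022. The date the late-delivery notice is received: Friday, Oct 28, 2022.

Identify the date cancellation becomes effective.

Dec 25, 2022

The last day of the extended delivery period: counting 10 business days from Friday, Oct 28, 2022 (Oct 31, Nov 1, Nov 2, Nov 3, Nov 4, Nov 7, Nov 8, Nov 9, Nov 11, Nov 14, skipping weekends and the listed holiday on Nov 10) reaches Monday, Nov 14, 2022.
The last day of the appeal period: 14 calendar days after Nov 14, 2022 is Nov 28, 2022.
The last day of the waiting period: 20 calendar days after Nov 28, 2022 is Dec 18, 2022.
The date cancellation becomes effective: 7 calendar days after Dec 18, 2022 is Dec 25, 2022.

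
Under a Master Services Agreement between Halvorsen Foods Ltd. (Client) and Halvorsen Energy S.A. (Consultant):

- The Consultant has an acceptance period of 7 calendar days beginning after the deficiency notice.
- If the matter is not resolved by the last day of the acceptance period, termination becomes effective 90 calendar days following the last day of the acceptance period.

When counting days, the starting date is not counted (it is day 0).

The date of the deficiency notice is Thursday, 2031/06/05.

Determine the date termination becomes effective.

2031/09/10

The last day of the acceptance period: 2031/06/05 + 7 days = 2031/06/12.
The date termination becomes effective: 90 calendar days after 2031/06/12 is 2031/09/10.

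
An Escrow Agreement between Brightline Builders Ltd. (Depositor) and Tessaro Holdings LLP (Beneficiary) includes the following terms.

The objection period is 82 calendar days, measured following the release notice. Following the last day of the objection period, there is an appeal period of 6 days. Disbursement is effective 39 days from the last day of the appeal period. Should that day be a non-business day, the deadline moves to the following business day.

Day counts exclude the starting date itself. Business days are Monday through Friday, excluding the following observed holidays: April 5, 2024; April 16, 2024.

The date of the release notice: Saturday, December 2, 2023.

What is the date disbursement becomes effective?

April 8, 2024

Adding 82 calendar days to December 2, 2023 gives February 22, 2024, which is the last day of the objection period.
The last day of the appeal period: 6 calendar days after February 22, 2024 is February 28, 2024.
The date disbursement becomes effective: February 28, 2024 + 39 days = April 7, 2024. That falls on a Sunday, so it rolls to the next business day, Monday, April 8, 2024.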